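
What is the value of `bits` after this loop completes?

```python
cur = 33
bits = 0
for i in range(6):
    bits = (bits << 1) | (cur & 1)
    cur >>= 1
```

Reverse lowest 6 bits of 33
`bits` takes the values: 0 → 1 → 2 → 4 → 8 → 16 → 33

Answer: 33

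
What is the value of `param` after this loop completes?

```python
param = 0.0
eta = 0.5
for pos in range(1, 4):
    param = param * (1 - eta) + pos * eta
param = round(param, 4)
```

Moving average with lr=0.5
`param` takes the values: 0.0 → 0.5 → 1.25 → 2.125

Answer: 2.125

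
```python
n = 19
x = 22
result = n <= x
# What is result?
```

Trace:
`n = 19` → n = 19
`x = 22` → x = 22
`result = n <= x` → result = True
So result = True

Answer: True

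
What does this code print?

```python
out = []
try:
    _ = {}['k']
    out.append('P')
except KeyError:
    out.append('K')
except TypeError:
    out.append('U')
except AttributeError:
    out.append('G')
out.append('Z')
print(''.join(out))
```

Execution trace: 'K' (except KeyError) → 'Z' (after the try/except). Output: KZ

Answer: KZ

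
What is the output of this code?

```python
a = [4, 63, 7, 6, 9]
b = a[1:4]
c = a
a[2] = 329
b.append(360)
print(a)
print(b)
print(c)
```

Key concept: slice vs alias.
Step by step:
`a = [4, 63, 7, 6, 9]` → a = [4, 63, 7, 6, 9]
`b = a[1:4]` → b = [63, 7, 6]
`c = a` → c = [4, 63, 7, 6, 9] (same object as a)
`a[2] = 329` → a = [4, 63, 329, 6, 9] (same object as c); c = [4, 63, 329, 6, 9] (same object as a)
`b.append(360)` → b = [63, 7, 6, 360]
`print(a)` → prints [4, 63, 329, 6, 9]
`print(b)` → prints [63, 7, 6, 360]
`print(c)` → prints [4, 63, 329, 6, 9]

Answer:
[4, 63, 329, 6, 9]
[63, 7, 6, 360]
[4, 63, 329, 6, 9]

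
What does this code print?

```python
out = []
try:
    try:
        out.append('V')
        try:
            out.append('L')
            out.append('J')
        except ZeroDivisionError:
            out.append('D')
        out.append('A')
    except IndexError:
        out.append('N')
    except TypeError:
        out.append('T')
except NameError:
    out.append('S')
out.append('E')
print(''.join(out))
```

Execution trace: 'V' (try body) → 'L' (inner try body) → 'J' (inner try body, no exception) → 'A' (try body, no exception) → 'E' (after the try/except). Output: VLJAE

Answer: VLJAE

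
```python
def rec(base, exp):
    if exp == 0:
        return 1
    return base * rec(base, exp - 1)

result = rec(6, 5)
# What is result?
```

rec(6, 5) = 6 * 6 * 6 * 6 * 6 = 7776

Answer: 7776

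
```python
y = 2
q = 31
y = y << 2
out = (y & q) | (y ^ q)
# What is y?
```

Trace:
`y = 2` → y = 2
`q = 31` → q = 31
`y = y << 2` → y = 8
`out = (y & q) | (y ^ q)` → out = 31
So y = 8

Answer: 8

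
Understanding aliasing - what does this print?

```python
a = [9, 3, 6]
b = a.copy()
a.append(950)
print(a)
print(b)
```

Key concept: list.copy() creates independent copy.
Step by step:
`a = [9, 3, 6]` → a = [9, 3, 6]
`b = a.copy()` → b = [9, 3, 6]
`a.append(950)` → a = [9, 3, 6, 950]
`print(a)` → prints [9, 3, 6, 950]
`print(b)` → prints [9, 3, 6]

Answer:
[9, 3, 6, 950]
[9, 3, 6]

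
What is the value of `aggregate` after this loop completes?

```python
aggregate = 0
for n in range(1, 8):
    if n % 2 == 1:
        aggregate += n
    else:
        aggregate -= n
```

Add odd, subtract even
`aggregate` takes the values: 0 → 1 → -1 → 2 → -2 → 3 → -3 → 4

Answer: 4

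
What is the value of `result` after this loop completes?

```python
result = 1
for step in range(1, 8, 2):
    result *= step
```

Product of 1, 3, 5, ... up to 7
`result` takes the values: 1 → 3 → 15 → 105

Answer: 105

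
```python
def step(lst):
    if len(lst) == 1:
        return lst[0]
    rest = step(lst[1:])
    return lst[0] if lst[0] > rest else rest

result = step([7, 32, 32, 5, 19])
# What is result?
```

Recursive max over [7, 32, 32, 5, 19] = 32

Answer: 32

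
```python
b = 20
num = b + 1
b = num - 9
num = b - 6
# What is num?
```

Trace:
`b = 20` → b = 20
`num = b + 1` → num = 21
`b = num - 9` → b = 12
`num = b - 6` → num = 6
So num = 6

Answer: 6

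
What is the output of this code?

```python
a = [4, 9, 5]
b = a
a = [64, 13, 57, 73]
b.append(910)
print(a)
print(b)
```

Key concept: rebinding vs mutation: a is rebound to a new list, b still points at the original.
Step by step:
`a = [4, 9, 5]` → a = [4, 9, 5]
`b = a` → b = [4, 9, 5] (same object as a)
`a = [64, 13, 57, 73]` → a = [64, 13, 57, 73]
`b.append(910)` → b = [4, 9, 5, 910]
`print(a)` → prints [64, 13, 57, 73]
`print(b)` → prints [4, 9, 5, 910]

Answer:
[64, 13, 57, 73]
[4, 9, 5, 910]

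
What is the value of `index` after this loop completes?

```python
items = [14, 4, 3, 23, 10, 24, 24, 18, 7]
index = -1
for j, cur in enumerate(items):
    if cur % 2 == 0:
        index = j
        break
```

First even number index in [14, 4, 3, 23, 10, 24, 24, 18, 7]
`index` takes the values: -1 → 0

Answer: 0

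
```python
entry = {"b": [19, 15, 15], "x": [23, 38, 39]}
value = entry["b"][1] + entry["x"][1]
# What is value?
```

Trace:
`entry = {"b": [19, 15, 15], "x": [23, 38, 39]}` → entry = {'b': [19, 15, 15], 'x': [23, 38, 39]}
`value = entry["b"][1] + entry["x"][1]` → value = 53
So value = 53

Answer: 53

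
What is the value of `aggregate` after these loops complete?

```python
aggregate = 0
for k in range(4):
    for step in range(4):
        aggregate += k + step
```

Sum of all k+step for k,step in 4x4
`aggregate` takes the values: 0 → 1 → 3 → 6 → 7 → 9 → 12 → 16 → 18 → 21 → 25 → 30 → 33 → 37 → 42 → 48

Answer: 48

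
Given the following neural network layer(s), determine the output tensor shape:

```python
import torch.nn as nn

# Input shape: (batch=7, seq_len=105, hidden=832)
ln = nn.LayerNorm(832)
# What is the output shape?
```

Input: (7, 105, 832) -> Output: (7, 105, 832)

Answer: (7, 105, 832)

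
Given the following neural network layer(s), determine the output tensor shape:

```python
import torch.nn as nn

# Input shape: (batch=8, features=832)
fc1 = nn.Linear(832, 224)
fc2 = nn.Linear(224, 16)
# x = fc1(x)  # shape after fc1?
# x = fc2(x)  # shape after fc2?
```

Input: (8, 832) -> after fc1: (8, 224) -> Output: (8, 16)

Answer: (8, 16)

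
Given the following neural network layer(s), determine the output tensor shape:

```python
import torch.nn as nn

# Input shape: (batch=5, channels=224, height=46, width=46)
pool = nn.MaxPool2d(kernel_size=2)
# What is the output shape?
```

Input: (5, 224, 46, 46) -> Output: (5, 224, 23, 23)

Answer: (5, 224, 23, 23)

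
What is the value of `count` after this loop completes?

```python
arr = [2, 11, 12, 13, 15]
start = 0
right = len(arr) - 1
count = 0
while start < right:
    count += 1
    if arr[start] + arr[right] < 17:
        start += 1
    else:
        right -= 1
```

Steps to find pair summing to 17
`count` takes the values: 0 → 1 → 2 → 3 → 4

Answer: 4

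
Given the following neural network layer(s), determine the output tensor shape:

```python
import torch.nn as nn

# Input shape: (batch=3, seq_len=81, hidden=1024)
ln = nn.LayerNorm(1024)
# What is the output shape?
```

Input: (3, 81, 1024) -> Output: (3, 81, 1024)

Answer: (3, 81, 1024)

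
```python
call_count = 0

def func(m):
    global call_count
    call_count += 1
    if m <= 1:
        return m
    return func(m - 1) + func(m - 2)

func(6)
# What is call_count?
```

Calls(m) = 1 + Calls(m-1) + Calls(m-2); Calls(0)=Calls(1)=1. For m=6 this gives 25.

Answer: 25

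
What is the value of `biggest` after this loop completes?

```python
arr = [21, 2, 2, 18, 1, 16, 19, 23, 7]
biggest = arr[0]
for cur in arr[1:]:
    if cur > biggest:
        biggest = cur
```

Maximum of [21, 2, 2, 18, 1, 16, 19, 23, 7]
`biggest` takes the values: 21 → 23

Answer: 23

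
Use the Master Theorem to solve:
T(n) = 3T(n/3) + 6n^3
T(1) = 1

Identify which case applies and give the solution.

a=3, b=3, f(n)=6n^3. log_3(3) = 1. Since c=3 > 1 and the regularity condition holds (3(n/3)^3 = (3/3^3)n^3 with 3/3^3 < 1), Case 3 applies: T(n) = Θ(f(n)) = O(n^3).

Answer: O(n^3) - Case 3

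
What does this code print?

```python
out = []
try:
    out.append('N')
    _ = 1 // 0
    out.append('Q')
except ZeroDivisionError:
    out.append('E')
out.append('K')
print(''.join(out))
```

Execution trace: 'N' (try body) → 'E' (except ZeroDivisionError) → 'K' (after the try/except). Output: NEK

Answer: NEK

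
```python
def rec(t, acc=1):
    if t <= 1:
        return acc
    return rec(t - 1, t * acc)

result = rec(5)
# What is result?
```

Accumulator trace (n, acc): (5, 1) -> (4, 5) -> (3, 20) -> (2, 60) -> (1, 120) -> return 120

Answer: 120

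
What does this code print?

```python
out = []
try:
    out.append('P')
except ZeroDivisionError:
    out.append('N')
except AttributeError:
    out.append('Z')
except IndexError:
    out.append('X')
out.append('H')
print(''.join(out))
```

Execution trace: 'P' (try body, no exception) → 'H' (after the try/except). Output: PH

Answer: PH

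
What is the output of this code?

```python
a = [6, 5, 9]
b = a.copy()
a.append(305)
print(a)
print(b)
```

Key concept: list.copy() creates independent copy.
Step by step:
`a = [6, 5, 9]` → a = [6, 5, 9]
`b = a.copy()` → b = [6, 5, 9]
`a.append(305)` → a = [6, 5, 9, 305]
`print(a)` → prints [6, 5, 9, 305]
`print(b)` → prints [6, 5, 9]

Answer:
[6, 5, 9, 305]
[6, 5, 9]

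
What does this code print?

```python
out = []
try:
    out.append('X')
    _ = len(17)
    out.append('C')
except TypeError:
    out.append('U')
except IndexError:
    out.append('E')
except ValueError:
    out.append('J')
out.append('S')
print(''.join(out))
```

Execution trace: 'X' (try body) → 'U' (except TypeError) → 'S' (after the try/except). Output: XUS

Answer: XUS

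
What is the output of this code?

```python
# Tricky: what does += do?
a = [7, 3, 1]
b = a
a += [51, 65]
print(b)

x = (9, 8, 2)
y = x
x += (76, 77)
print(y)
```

Key concept: += behavior differs for mutable vs immutable.
Step by step:
`a = [7, 3, 1]` → a = [7, 3, 1]
`b = a` → b = [7, 3, 1] (same object as a)
`a += [51, 65]` → a = [7, 3, 1, 51, 65] (same object as b); b = [7, 3, 1, 51, 65] (same object as a)
`print(b)` → prints [7, 3, 1, 51, 65]
`x = (9, 8, 2)` → x = (9, 8, 2)
`y = x` → y = (9, 8, 2)
`x += (76, 77)` → x = (9, 8, 2, 76, 77)
`print(y)` → prints (9, 8, 2)

Answer:
[7, 3, 1, 51, 65]
(9, 8, 2)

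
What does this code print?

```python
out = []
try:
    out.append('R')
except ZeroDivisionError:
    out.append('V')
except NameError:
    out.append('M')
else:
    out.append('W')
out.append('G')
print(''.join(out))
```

Execution trace: 'R' (try body, no exception) → 'W' (else) → 'G' (after the try/except). Output: RWG

Answer: RWG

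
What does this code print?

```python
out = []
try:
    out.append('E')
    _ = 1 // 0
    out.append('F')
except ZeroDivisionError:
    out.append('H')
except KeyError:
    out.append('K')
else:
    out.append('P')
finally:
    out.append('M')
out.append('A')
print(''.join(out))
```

Execution trace: 'E' (try body) → 'H' (except ZeroDivisionError) → 'M' (finally) → 'A' (after the try/except). Output: EHMA

Answer: EHMA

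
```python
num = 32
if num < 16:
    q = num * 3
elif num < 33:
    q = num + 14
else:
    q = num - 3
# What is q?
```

Trace:
`num = 32` → num = 32
`if num < 16: ...` → num < 16 is False, num < 33 is True → q = 46
So q = 46

Answer: 46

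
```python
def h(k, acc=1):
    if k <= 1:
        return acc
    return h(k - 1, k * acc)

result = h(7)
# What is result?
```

Accumulator trace (n, acc): (7, 1) -> (6, 7) -> (5, 42) -> (4, 210) -> (3, 840) -> (2, 2520) -> (1, 5040) -> return 5040

Answer: 5040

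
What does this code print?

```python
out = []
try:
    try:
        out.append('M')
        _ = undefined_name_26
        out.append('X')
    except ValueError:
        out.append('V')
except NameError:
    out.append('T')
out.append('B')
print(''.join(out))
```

Execution trace: 'M' (try body) → 'T' (outer except NameError) → 'B' (after the try/except). Output: MTB

Answer: MTB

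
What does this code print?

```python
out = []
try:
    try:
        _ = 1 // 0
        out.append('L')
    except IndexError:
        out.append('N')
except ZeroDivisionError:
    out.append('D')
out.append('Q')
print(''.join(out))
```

Execution trace: 'D' (outer except ZeroDivisionError) → 'Q' (after the try/except). Output: DQ

Answer: DQ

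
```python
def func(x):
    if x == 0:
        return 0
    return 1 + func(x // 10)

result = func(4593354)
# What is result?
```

Count of digits of 4593354: 7

Answer: 7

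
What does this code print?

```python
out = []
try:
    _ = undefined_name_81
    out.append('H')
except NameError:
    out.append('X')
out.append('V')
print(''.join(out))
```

Execution trace: 'X' (except NameError) → 'V' (after the try/except). Output: XV

Answer: XV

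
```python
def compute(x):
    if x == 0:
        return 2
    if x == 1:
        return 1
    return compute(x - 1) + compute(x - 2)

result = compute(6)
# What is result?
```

Build up from base cases: compute(0)=2, compute(1)=1, compute(2)=3, compute(3)=4, compute(4)=7, compute(5)=11, compute(6)=18

Answer: 18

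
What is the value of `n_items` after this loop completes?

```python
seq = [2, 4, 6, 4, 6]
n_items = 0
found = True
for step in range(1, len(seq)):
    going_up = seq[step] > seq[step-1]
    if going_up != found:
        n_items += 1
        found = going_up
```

Count direction changes in [2, 4, 6, 4, 6]
`n_items` takes the values: 0 → 1 → 2

Answer: 2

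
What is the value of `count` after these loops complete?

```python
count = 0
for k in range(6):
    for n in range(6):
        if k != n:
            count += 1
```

6² - 6 (exclude diagonal)
`count` takes the values: 0 → 1 → 2 → 3 → 4 → 5 → 6 → 7 → 8 → 9 → 10 → 11 → 12 → 13 → 14 → 15 → 16 → 17 → 18 → 19 → 20 → 21 → 22 → 23 → 24 → 25 → 26 → 27 → 28 → 29 → 30

Answer: 30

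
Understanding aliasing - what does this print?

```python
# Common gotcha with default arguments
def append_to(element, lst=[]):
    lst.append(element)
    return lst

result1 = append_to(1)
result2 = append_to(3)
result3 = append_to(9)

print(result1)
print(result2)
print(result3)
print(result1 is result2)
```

Key concept: mutable default argument gotcha.
Step by step:
`result1 = append_to(1)` → result1 = [1]
`result2 = append_to(3)` → result1 = [1, 3] (same object as result2); result2 = [1, 3] (same object as result1)
`result3 = append_to(9)` → result1 = [1, 3, 9] (same object as result2, result3); result2 = [1, 3, 9] (same object as result1, result3); result3 = [1, 3, 9] (same object as result1, result2)
`print(result1)` → prints [1, 3, 9]
`print(result2)` → prints [1, 3, 9]
`print(result3)` → prints [1, 3, 9]
`print(result1 is result2)` → prints True

Answer:
[1, 3, 9]
[1, 3, 9]
[1, 3, 9]
True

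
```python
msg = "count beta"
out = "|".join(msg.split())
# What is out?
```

Trace:
`msg = "count beta"` → msg = 'count beta'
`out = "|".join(msg.split())` → out = 'count|beta'
So out = 'count|beta'

Answer: 'count|beta'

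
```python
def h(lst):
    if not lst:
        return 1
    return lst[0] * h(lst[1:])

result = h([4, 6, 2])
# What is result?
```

Product over [4, 6, 2] = 4 * 6 * 2 = 48

Answer: 48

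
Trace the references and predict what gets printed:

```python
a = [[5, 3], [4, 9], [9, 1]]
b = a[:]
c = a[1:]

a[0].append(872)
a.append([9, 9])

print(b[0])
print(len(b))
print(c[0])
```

Key concept: slice with nested mutation.
Step by step:
`a = [[5, 3], [4, 9], [9, 1]]` → a = [[5, 3], [4, 9], [9, 1]]
`b = a[:]` → b = [[5, 3], [4, 9], [9, 1]]
`c = a[1:]` → c = [[4, 9], [9, 1]]
`a[0].append(872)` → a = [[5, 3, 872], [4, 9], [9, 1]]; b = [[5, 3, 872], [4, 9], [9, 1]]
`a.append([9, 9])` → a = [[5, 3, 872], [4, 9], [9, 1], [9, 9]]
`print(b[0])` → prints [5, 3, 872]
`print(len(b))` → prints 3
`print(c[0])` → prints [4, 9]

Answer:
[5, 3, 872]
3
[4, 9]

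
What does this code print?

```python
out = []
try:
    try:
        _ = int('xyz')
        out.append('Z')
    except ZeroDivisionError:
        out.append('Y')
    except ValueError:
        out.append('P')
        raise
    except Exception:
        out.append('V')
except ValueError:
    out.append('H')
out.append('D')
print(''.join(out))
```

Execution trace: 'P' (inner except ValueError) → 'H' (outer except ValueError) → 'D' (after the try/except). Output: PHD

Answer: PHD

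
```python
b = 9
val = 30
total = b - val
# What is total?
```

Trace:
`b = 9` → b = 9
`val = 30` → val = 30
`total = b - val` → total = -21
So total = -21

Answer: -21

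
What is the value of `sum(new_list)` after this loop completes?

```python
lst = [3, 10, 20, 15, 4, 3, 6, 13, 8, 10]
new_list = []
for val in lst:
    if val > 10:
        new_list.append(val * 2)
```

Sum of doubled values > 10
`new_list` takes the values: [] → [40] → [40, 30] → [40, 30, 26]
So `sum(new_list)` = 96

Answer: 96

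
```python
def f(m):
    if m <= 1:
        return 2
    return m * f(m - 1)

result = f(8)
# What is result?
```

f(8) = 8 * 7 * 6 * 5 * 4 * 3 * 2 * 2 = 80640

Answer: 80640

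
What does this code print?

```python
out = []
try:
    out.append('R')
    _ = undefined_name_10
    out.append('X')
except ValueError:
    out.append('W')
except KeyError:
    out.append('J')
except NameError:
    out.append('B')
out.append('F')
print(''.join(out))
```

Execution trace: 'R' (try body) → 'B' (except NameError) → 'F' (after the try/except). Output: RBF

Answer: RBF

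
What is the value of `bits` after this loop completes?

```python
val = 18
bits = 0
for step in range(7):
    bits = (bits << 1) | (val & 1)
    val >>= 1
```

Reverse lowest 7 bits of 18
`bits` takes the values: 0 → 1 → 2 → 4 → 9 → 18 → 36

Answer: 36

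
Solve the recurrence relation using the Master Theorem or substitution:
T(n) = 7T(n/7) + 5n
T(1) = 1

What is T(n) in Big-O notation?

By Master Theorem: a=7, b=7, f(n)=5n. Since log_7(7) = 1 and f(n) = Θ(n^1), Case 2 applies. T(n) = O(n log n).

Answer: O(n log n)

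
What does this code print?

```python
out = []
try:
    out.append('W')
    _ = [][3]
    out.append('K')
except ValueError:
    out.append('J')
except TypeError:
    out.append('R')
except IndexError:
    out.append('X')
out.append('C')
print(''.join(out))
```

Execution trace: 'W' (try body) → 'X' (except IndexError) → 'C' (after the try/except). Output: WXC

Answer: WXC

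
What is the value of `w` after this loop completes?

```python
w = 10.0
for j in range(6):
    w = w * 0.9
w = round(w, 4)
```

Exponential decay: 10.0 * 0.9^6
`w` takes the values: 10.0 → 9.0 → 8.1 → 7.29 → 6.561 → 5.9049 → 5.31441 → 5.3144

Answer: 5.3144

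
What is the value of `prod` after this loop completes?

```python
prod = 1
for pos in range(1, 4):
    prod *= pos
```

3! = 6
`prod` takes the values: 1 → 2 → 6

Answer: 6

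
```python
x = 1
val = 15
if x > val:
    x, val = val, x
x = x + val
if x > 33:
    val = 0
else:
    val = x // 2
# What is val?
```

Trace:
`x = 1` → x = 1
`val = 15` → val = 15
`if x > val: ...` → x > val is False → no variable changes
`x = x + val` → x = 16
`if x > 33: ...` → x > 33 is False, take else branch → val = 8
So val = 8

Answer: 8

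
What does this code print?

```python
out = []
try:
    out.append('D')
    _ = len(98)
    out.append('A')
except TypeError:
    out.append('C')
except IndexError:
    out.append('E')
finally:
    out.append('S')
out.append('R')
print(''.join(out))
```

Execution trace: 'D' (try body) → 'C' (except TypeError) → 'S' (finally) → 'R' (after the try/except). Output: DCSR

Answer: DCSR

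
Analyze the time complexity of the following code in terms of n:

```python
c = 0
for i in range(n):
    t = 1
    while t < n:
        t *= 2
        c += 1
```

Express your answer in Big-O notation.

Each loop level contributes: n × log n. Multiplying the contributions gives O(n log n).

Answer: O(n log n)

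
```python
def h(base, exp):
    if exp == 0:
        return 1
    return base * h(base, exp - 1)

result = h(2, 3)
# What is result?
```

h(2, 3) = 2 * 2 * 2 = 8

Answer: 8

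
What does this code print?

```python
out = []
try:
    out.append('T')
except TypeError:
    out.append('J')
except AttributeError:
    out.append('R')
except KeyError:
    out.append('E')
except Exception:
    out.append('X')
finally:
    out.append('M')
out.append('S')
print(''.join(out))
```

Execution trace: 'T' (try body, no exception) → 'M' (finally) → 'S' (after the try/except). Output: TMS

Answer: TMS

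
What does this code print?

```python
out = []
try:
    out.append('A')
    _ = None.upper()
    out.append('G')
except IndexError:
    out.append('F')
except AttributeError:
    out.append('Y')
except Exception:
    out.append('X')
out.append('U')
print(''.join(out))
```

Execution trace: 'A' (try body) → 'Y' (except AttributeError) → 'U' (after the try/except). Output: AYU

Answer: AYU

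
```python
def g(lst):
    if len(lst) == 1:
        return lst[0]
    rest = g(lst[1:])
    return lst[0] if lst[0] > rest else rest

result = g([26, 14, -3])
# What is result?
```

Recursive max over [26, 14, -3] = 26

Answer: 26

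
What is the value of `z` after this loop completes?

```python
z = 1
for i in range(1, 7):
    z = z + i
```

Start at 1, add 1 through 6
`z` takes the values: 1 → 2 → 4 → 7 → 11 → 16 → 22

Answer: 22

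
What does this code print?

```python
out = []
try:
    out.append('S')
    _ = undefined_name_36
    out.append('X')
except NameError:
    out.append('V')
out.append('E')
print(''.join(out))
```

Execution trace: 'S' (try body) → 'V' (except NameError) → 'E' (after the try/except). Output: SVE

Answer: SVE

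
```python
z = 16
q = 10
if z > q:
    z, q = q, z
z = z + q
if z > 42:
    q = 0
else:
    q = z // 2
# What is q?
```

Trace:
`z = 16` → z = 16
`q = 10` → q = 10
`if z > q: ...` → z > q is True → z = 10; q = 16
`z = z + q` → z = 26
`if z > 42: ...` → z > 42 is False, take else branch → q = 13
So q = 13

Answer: 13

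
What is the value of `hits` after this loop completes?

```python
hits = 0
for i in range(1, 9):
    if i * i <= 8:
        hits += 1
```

Count numbers where i² ≤ 8
`hits` takes the values: 0 → 1 → 2

Answer: 2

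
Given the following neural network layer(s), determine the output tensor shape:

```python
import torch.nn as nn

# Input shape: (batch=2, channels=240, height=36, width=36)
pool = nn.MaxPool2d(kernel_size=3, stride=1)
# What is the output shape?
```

Input: (2, 240, 36, 36) -> Output: (2, 240, 34, 34)

Answer: (2, 240, 34, 34)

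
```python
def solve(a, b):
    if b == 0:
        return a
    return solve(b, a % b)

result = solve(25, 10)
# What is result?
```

solve(25, 10) -> solve(10, 5) -> solve(5, 0) -> 5

Answer: 5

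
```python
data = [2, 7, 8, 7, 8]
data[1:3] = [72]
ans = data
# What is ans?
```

Trace:
`data = [2, 7, 8, 7, 8]` → data = [2, 7, 8, 7, 8]
`data[1:3] = [72]` → data = [2, 72, 7, 8]
`ans = data` → ans = [2, 72, 7, 8]
So ans = [2, 72, 7, 8]

Answer: [2, 72, 7, 8]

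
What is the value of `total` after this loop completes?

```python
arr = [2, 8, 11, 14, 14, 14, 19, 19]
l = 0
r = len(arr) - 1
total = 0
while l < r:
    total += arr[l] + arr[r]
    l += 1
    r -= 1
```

Sum of pairs from ends
`total` takes the values: 0 → 21 → 48 → 73 → 101

Answer: 101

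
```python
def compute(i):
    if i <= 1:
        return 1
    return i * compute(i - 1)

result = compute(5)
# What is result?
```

compute(5) = 5 * 4 * 3 * 2 * 1 = 120

Answer: 120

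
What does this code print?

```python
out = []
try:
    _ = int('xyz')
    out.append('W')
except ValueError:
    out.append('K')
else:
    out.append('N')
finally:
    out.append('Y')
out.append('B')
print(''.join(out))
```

Execution trace: 'K' (except ValueError) → 'Y' (finally) → 'B' (after the try/except). Output: KYB

Answer: KYB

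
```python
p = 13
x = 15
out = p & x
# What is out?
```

Trace:
`p = 13` → p = 13
`x = 15` → x = 15
`out = p & x` → out = 13
So out = 13

Answer: 13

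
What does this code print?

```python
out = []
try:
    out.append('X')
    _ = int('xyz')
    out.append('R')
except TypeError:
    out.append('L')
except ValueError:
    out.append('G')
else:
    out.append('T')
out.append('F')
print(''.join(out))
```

Execution trace: 'X' (try body) → 'G' (except ValueError) → 'F' (after the try/except). Output: XGF

Answer: XGF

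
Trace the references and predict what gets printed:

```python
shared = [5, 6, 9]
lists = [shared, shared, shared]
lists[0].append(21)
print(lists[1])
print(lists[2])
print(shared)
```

Key concept: list of same reference.
Step by step:
`shared = [5, 6, 9]` → shared = [5, 6, 9]
`lists = [shared, shared, shared]` → lists = [[5, 6, 9], [5, 6, 9], [5, 6, 9]]
`lists[0].append(21)` → shared = [5, 6, 9, 21]; lists = [[5, 6, 9, 21], [5, 6, 9, 21], [5, 6, 9, 21]]
`print(lists[1])` → prints [5, 6, 9, 21]
`print(lists[2])` → prints [5, 6, 9, 21]
`print(shared)` → prints [5, 6, 9, 21]

Answer:
[5, 6, 9, 21]
[5, 6, 9, 21]
[5, 6, 9, 21]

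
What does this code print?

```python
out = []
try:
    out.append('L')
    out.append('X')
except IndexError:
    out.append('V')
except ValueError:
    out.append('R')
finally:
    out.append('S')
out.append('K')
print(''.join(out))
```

Execution trace: 'L' (try body) → 'X' (try body, no exception) → 'S' (finally) → 'K' (after the try/except). Output: LXSK

Answer: LXSK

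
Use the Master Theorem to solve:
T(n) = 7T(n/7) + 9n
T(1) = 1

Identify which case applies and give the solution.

a=7, b=7, f(n)=9n. log_7(7) = 1. Since c=1 = 1, Case 2 applies: T(n) = Θ(n^log_b(a) · log n) = O(n log n).

Answer: O(n log n) - Case 2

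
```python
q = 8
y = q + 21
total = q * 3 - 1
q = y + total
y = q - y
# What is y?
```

Trace:
`q = 8` → q = 8
`y = q + 21` → y = 29
`total = q * 3 - 1` → total = 23
`q = y + total` → q = 52
`y = q - y` → y = 23
So y = 23

Answer: 23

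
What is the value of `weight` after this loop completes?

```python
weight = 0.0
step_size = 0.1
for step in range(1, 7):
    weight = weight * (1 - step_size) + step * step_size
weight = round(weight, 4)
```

Moving average with lr=0.1
`weight` takes the values: 0.0 → 0.1 → 0.29 → 0.561 → 0.9049 → 1.31441 → 1.782969 → 1.783

Answer: 1.783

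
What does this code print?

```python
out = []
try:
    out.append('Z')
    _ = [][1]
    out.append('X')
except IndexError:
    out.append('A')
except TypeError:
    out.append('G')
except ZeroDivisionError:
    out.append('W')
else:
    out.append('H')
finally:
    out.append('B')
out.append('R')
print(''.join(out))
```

Execution trace: 'Z' (try body) → 'A' (except IndexError) → 'B' (finally) → 'R' (after the try/except). Output: ZABR

Answer: ZABR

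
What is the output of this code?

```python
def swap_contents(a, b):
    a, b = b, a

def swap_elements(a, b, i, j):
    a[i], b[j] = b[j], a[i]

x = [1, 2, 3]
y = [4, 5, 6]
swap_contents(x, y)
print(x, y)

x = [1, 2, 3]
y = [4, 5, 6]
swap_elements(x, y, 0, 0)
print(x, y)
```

Key concept: parameter rebinding vs mutation.
Step by step:
`x = [1, 2, 3]` → x = [1, 2, 3]
`y = [4, 5, 6]` → y = [4, 5, 6]
`swap_contents(x, y)` → no visible change to tracked variables
`print(x, y)` → prints [1, 2, 3] [4, 5, 6]
`x = [1, 2, 3]` → x = [1, 2, 3]
`y = [4, 5, 6]` → y = [4, 5, 6]
`swap_elements(x, y, 0, 0)` → x = [4, 2, 3]; y = [1, 5, 6]
`print(x, y)` → prints [4, 2, 3] [1, 5, 6]

Answer:
[1, 2, 3] [4, 5, 6]
[4, 2, 3] [1, 5, 6]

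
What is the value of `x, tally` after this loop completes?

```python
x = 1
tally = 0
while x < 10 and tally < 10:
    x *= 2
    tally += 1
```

Double until >= 10 or 10 iterations
`x, tally` takes the values: (1, 0) → (2, 0) → (2, 1) → (4, 1) → (4, 2) → (8, 2) → (8, 3) → (16, 3) → (16, 4)

Answer: 16, 4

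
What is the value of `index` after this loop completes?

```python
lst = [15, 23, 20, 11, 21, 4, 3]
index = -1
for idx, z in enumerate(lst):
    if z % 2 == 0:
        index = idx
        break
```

First even number index in [15, 23, 20, 11, 21, 4, 3]
`index` takes the values: -1 → 2

Answer: 2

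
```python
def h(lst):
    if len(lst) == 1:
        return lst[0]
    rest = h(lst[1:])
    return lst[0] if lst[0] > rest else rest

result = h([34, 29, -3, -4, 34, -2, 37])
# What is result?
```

Recursive max over [34, 29, -3, -4, 34, -2, 37] = 37

Answer: 37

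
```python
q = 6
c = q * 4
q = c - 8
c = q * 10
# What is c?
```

Trace:
`q = 6` → q = 6
`c = q * 4` → c = 24
`q = c - 8` → q = 16
`c = q * 10` → c = 160
So c = 160

Answer: 160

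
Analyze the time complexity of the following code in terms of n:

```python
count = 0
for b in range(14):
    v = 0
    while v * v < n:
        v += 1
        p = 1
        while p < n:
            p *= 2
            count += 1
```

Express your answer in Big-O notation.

Each loop level contributes: 1 × √n × log n. Multiplying the contributions gives O(√n log n).

Answer: O(√n log n)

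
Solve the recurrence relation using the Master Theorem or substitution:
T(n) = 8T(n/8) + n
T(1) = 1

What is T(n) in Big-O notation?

By Master Theorem: a=8, b=8, f(n)=n. Since log_8(8) = 1 and f(n) = Θ(n^1), Case 2 applies. T(n) = O(n log n).

Answer: O(n log n)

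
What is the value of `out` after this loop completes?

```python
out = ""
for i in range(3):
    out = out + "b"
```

Repeat 'b' 3 times
`out` takes the values: "" → "b" → "bb" → "bbb"

Answer: "bbb"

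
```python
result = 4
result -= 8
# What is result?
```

Trace:
`result = 4` → result = 4
`result -= 8` → result = -4
So result = -4

Answer: -4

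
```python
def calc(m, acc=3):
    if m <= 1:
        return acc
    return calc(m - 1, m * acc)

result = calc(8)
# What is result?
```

Accumulator trace (n, acc): (8, 3) -> (7, 24) -> (6, 168) -> (5, 1008) -> (4, 5040) -> (3, 20160) -> (2, 60480) -> (1, 120960) -> return 120960

Answer: 120960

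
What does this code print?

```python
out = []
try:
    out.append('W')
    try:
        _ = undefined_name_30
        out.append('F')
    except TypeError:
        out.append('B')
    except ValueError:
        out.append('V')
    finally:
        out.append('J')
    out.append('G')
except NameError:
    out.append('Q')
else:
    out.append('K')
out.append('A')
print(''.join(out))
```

Execution trace: 'W' (try body) → 'J' (inner finally) → 'Q' (except NameError) → 'A' (after the try/except). Output: WJQA

Answer: WJQA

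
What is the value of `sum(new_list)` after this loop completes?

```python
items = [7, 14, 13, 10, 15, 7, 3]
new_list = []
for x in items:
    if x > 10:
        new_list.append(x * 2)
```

Sum of doubled values > 10
`new_list` takes the values: [] → [28] → [28, 26] → [28, 26, 30]
So `sum(new_list)` = 84

Answer: 84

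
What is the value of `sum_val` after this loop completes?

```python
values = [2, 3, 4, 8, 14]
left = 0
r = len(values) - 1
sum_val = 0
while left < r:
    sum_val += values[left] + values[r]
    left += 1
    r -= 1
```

Sum of pairs from ends
`sum_val` takes the values: 0 → 16 → 27

Answer: 27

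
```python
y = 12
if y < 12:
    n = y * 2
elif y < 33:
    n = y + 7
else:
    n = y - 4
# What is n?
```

Trace:
`y = 12` → y = 12
`if y < 12: ...` → y < 12 is False, y < 33 is True → n = 19
So n = 19

Answer: 19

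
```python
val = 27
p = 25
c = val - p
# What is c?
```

Trace:
`val = 27` → val = 27
`p = 25` → p = 25
`c = val - p` → c = 2
So c = 2

Answer: 2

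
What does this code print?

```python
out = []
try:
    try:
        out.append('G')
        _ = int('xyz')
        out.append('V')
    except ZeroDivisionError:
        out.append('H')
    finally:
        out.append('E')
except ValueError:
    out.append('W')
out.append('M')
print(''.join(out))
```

Execution trace: 'G' (try body) → 'E' (finally) → 'W' (outer except ValueError) → 'M' (after the try/except). Output: GEWM

Answer: GEWM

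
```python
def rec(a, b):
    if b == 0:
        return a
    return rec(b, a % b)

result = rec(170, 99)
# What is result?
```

rec(170, 99) -> rec(99, 71) -> rec(71, 28) -> rec(28, 15) -> rec(15, 13) -> rec(13, 2) -> rec(2, 1) -> rec(1, 0) -> 1

Answer: 1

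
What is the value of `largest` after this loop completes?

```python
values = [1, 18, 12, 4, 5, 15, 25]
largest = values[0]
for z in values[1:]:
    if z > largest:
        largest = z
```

Maximum of [1, 18, 12, 4, 5, 15, 25]
`largest` takes the values: 1 → 18 → 25

Answer: 25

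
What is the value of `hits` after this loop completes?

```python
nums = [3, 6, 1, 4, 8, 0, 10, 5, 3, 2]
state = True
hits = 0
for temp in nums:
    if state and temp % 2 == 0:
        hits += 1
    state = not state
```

Count even values at even positions
`hits` takes the values: 0 → 1 → 2

Answer: 2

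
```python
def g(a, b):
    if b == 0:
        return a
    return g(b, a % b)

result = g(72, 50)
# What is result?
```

g(72, 50) -> g(50, 22) -> g(22, 6) -> g(6, 4) -> g(4, 2) -> g(2, 0) -> 2

Answer: 2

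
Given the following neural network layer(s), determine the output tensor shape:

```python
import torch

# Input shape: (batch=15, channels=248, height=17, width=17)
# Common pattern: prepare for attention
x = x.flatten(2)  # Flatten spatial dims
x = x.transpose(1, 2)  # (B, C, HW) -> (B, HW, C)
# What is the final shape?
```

Input: (15, 248, 17, 17) -> after flatten(2): (15, 248, 289) -> Output: (15, 289, 248)

Answer: (15, 289, 248)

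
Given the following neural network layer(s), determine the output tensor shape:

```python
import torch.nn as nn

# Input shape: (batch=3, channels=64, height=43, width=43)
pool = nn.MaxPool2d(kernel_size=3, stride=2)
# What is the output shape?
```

Input: (3, 64, 43, 43) -> Output: (3, 64, 21, 21)

Answer: (3, 64, 21, 21)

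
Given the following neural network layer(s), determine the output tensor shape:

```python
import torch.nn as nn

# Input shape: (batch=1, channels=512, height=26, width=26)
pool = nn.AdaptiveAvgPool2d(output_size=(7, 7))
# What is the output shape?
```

Input: (1, 512, 26, 26) -> Output: (1, 512, 7, 7)

Answer: (1, 512, 7, 7)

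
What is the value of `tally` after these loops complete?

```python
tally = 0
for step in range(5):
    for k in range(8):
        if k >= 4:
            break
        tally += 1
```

Inner breaks at 4, outer runs 5 times
`tally` takes the values: 0 → 1 → 2 → 3 → 4 → 5 → 6 → 7 → 8 → 9 → 10 → 11 → 12 → 13 → 14 → 15 → 16 → 17 → 18 → 19 → 20

Answer: 20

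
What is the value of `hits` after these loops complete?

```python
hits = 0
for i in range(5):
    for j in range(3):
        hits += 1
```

5 * 3 = 15
`hits` takes the values: 0 → 1 → 2 → 3 → 4 → 5 → 6 → 7 → 8 → 9 → 10 → 11 → 12 → 13 → 14 → 15

Answer: 15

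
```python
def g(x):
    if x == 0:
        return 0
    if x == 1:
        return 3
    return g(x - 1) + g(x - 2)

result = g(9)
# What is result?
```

Build up from base cases: g(0)=0, g(1)=3, g(2)=3, g(3)=6, g(4)=9, g(5)=15, g(6)=24, ..., g(9)=102

Answer: 102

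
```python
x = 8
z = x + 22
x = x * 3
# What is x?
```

Trace:
`x = 8` → x = 8
`z = x + 22` → z = 30
`x = x * 3` → x = 24
So x = 24

Answer: 24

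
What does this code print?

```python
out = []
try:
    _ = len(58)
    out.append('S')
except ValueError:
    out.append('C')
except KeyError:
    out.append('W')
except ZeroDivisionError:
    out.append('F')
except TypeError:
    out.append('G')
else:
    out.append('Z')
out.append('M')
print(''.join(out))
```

Execution trace: 'G' (except TypeError) → 'M' (after the try/except). Output: GM

Answer: GM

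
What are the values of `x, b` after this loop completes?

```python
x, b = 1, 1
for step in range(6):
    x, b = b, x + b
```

Fibonacci: after 6 iterations
`x, b` takes the values: (1, 1) → (1, 2) → (2, 3) → (3, 5) → (5, 8) → (8, 13) → (13, 21)

Answer: 13, 21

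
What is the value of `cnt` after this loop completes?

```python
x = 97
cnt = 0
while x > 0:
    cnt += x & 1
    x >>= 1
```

Count set bits in 97 (binary: 0b1100001)
`cnt` takes the values: 0 → 1 → 2 → 3

Answer: 3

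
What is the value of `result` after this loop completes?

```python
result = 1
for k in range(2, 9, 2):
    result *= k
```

Product of even numbers 2 to 8
`result` takes the values: 1 → 2 → 8 → 48 → 384

Answer: 384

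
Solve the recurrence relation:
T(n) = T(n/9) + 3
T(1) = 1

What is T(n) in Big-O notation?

Each step divides n by 9 and adds 3. After log_9(n) steps we reach T(1)=1. So T(n) = 3·log_9(n) + 1 = O(log n).

Answer: O(log n)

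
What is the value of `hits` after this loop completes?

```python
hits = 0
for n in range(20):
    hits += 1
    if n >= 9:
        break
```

Loop breaks when n reaches 9, hits is 10
`hits` takes the values: 0 → 1 → 2 → 3 → 4 → 5 → 6 → 7 → 8 → 9 → 10

Answer: 10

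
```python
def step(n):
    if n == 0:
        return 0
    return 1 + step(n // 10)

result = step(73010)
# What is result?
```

Count of digits of 73010: 5

Answer: 5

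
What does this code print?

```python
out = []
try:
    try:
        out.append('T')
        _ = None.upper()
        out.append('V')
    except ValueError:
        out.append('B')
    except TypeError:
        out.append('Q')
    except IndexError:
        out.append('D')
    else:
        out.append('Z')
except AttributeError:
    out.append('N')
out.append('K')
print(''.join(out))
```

Execution trace: 'T' (inner try body) → 'N' (outer except AttributeError) → 'K' (after the try/except). Output: TNK

Answer: TNK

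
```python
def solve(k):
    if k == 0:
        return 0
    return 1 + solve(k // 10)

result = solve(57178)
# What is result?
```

Count of digits of 57178: 5

Answer: 5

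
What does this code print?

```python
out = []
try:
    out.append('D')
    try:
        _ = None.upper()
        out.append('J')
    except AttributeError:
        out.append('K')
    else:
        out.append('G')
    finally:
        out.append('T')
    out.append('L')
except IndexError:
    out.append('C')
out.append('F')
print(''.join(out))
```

Execution trace: 'D' (try body) → 'K' (inner except AttributeError) → 'T' (inner finally) → 'L' (try body, no exception) → 'F' (after the try/except). Output: DKTLF

Answer: DKTLF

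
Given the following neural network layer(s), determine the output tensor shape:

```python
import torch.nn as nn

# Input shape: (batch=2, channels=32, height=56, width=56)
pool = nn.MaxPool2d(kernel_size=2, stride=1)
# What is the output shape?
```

Input: (2, 32, 56, 56) -> Output: (2, 32, 55, 55)

Answer: (2, 32, 55, 55)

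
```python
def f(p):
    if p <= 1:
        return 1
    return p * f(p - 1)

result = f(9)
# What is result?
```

f(9) = 9 * 8 * 7 * 6 * 5 * 4 * 3 * 2 * 1 = 362880

Answer: 362880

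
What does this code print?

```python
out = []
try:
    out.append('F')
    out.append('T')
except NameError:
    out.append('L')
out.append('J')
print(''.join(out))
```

Execution trace: 'F' (try body) → 'T' (try body, no exception) → 'J' (after the try/except). Output: FTJ

Answer: FTJ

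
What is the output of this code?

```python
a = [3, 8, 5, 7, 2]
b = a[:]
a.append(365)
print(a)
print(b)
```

Key concept: slice [:] creates copy.
Step by step:
`a = [3, 8, 5, 7, 2]` → a = [3, 8, 5, 7, 2]
`b = a[:]` → b = [3, 8, 5, 7, 2]
`a.append(365)` → a = [3, 8, 5, 7, 2, 365]
`print(a)` → prints [3, 8, 5, 7, 2, 365]
`print(b)` → prints [3, 8, 5, 7, 2]

Answer:
[3, 8, 5, 7, 2, 365]
[3, 8, 5, 7, 2]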